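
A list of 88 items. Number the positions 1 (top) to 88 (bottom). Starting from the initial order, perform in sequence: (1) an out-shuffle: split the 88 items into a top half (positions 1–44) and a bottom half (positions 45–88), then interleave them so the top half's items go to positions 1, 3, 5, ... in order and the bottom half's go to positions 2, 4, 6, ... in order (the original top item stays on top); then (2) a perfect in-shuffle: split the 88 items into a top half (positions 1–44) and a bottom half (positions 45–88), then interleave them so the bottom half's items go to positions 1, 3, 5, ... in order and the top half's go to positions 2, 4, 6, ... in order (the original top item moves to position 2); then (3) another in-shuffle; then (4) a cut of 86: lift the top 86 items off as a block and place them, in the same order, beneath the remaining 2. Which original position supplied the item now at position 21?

Undo the operations in reverse order, starting from position 21:
  undo op 4 (cut 86): 21 ← 19
  undo op 3 (in-shuffle, from bottom half): 19 ← 54
  undo op 2 (in-shuffle, from top half): 54 ← 27
  undo op 1 (out-shuffle, from top half): 27 ← 14
So the item at position 21 came from original position 14.

14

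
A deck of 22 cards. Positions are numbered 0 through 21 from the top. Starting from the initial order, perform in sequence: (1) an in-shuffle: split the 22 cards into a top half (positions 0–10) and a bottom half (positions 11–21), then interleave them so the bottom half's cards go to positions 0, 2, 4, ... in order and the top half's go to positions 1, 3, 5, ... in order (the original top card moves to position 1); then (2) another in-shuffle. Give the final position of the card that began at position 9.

16

Track the card from position 9 forward through each operation:
  after op 1 (in-shuffle): 9 → 19
  after op 2 (in-shuffle): 19 → 16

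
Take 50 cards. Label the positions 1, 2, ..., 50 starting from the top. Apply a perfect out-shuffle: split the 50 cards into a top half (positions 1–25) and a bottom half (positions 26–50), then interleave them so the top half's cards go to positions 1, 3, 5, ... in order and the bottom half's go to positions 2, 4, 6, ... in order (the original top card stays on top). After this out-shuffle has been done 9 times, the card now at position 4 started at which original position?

Work backwards from position 4, undoing one out-shuffle at a time:
4 ← 27 ← 14 ← 32 ← 41 ← 21 ← 11 ← 6 ← 28 ← 39
So the card now at position 4 started at position 39.

39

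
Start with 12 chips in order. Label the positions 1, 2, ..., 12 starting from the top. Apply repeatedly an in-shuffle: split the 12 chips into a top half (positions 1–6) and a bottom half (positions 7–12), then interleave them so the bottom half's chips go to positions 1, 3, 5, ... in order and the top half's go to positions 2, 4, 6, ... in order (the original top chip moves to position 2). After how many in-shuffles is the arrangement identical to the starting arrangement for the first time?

The in-shuffle permutes the 12 positions with cycle lengths [12].
Every chip is home exactly when every cycle has completed a whole number of laps, i.e. after lcm(12) = 12 in-shuffles.

12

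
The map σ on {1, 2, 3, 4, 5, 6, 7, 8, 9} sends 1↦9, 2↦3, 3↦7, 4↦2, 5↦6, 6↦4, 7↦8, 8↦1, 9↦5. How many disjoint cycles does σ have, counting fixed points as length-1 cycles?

Cycle decomposition: (1 9 5 6 4 2 3 7 8).
1 cycle.

1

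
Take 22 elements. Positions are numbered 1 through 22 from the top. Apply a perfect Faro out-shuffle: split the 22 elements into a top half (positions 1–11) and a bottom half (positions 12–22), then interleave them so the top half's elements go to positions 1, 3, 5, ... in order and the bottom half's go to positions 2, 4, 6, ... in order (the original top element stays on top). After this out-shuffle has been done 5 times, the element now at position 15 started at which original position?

8

Work backwards from position 15, undoing one out-shuffle at a time:
15 ← 8 ← 15 ← 8 ← 15 ← 8
So the element now at position 15 started at position 8.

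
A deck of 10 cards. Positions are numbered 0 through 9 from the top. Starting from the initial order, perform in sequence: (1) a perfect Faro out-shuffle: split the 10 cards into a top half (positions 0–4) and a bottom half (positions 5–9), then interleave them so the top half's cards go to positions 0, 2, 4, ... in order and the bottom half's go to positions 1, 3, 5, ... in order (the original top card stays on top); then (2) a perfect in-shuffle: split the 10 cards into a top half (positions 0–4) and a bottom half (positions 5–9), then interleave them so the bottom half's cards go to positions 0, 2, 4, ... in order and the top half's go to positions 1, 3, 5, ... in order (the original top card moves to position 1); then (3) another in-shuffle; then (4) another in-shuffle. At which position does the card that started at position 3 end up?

Track the card from position 3 forward through each operation:
  after op 1 (out-shuffle): 3 → 6
  after op 2 (in-shuffle): 6 → 2
  after op 3 (in-shuffle): 2 → 5
  after op 4 (in-shuffle): 5 → 0

0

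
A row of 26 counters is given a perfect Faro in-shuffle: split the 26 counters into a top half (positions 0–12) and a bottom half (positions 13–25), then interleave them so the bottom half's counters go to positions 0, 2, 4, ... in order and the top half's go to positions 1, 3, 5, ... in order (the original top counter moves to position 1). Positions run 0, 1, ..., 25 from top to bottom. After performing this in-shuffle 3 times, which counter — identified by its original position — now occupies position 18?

Work backwards from position 18, undoing one in-shuffle at a time:
18 ← 22 ← 24 ← 25
So the counter now at position 18 started at position 25.

25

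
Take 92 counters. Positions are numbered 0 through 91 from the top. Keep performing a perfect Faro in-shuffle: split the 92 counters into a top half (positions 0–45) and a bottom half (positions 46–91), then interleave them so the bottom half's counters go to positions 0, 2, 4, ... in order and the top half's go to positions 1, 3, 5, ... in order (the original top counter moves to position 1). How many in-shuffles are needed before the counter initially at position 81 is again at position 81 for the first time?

Follow position 81 under repeated in-shuffles:
81 → 70 → 48 → 4 → 9 → 19 → 39 → 79 → 66 → 40 → 81
It first returns after 10 in-shuffles.

10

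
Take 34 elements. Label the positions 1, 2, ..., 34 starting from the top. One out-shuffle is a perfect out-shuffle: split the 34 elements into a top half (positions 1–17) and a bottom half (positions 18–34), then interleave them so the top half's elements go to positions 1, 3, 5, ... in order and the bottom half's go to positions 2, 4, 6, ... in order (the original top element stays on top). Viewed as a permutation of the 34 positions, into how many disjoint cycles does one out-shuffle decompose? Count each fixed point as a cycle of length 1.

6

Trace each unvisited position around until it returns:
(1) (2 3 5 9 17 33 32 30 26 18) (4 7 13 25 16 31 28 22 10 19) (6 11 21 8 15 29 24 14 27 20) (12 23) (34)
6 cycles in total.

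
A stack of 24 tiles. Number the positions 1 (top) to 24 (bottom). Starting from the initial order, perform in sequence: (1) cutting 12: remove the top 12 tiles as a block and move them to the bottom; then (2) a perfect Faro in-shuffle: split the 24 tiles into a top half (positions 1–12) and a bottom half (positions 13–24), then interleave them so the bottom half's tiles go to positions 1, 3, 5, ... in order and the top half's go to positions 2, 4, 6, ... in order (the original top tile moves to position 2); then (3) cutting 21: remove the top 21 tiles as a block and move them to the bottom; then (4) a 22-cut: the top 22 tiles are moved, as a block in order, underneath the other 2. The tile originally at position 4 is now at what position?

12

Track the tile from position 4 forward through each operation:
  after op 1 (cut 12): 4 → 16
  after op 2 (in-shuffle): 16 → 7
  after op 3 (cut 21): 7 → 10
  after op 4 (cut 22): 10 → 12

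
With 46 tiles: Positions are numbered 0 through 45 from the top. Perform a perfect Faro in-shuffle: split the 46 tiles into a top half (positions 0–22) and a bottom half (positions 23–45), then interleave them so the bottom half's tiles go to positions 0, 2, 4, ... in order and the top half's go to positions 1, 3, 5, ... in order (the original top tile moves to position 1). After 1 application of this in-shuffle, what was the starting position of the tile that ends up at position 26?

36

Work backwards from position 26, undoing one in-shuffle at a time:
26 ← 36
So the tile now at position 26 started at position 36.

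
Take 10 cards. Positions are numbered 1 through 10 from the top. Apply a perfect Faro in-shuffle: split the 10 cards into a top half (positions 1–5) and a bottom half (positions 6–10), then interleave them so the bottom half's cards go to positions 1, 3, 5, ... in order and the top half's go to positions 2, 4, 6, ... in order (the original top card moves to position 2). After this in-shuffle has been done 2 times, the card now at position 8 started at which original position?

Work backwards from position 8, undoing one in-shuffle at a time:
8 ← 4 ← 2
So the card now at position 8 started at position 2.

2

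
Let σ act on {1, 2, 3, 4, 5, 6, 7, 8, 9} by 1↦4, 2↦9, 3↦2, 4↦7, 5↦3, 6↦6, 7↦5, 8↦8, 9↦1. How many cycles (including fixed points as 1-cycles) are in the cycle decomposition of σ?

Cycle decomposition: (1 4 7 5 3 2 9) (6) (8).
3 cycles.

3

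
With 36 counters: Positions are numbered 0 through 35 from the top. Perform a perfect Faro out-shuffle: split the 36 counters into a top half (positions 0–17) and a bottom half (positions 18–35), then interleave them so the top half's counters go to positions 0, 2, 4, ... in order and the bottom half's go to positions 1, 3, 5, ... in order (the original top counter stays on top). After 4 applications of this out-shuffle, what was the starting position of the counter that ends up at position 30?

15

Work backwards from position 30, undoing one out-shuffle at a time:
30 ← 15 ← 25 ← 30 ← 15
So the counter now at position 30 started at position 15.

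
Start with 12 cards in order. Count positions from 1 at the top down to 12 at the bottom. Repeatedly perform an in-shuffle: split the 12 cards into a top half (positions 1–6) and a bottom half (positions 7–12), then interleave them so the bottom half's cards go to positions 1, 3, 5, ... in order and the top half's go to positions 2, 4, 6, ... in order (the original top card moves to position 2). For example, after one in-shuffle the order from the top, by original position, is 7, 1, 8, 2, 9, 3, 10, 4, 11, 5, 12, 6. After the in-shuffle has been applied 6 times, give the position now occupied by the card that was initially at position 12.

Track the card's position through each in-shuffle:
12 → 11 → 9 → 5 → 10 → 7 → 1

1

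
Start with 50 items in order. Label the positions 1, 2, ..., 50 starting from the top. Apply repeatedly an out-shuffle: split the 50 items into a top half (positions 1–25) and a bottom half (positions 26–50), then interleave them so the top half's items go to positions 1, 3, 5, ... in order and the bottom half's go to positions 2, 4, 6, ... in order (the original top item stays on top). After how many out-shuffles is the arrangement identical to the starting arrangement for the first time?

The out-shuffle permutes the 50 positions with cycle lengths [1, 1, 3, 3, 21, 21].
Every item is home exactly when every cycle has completed a whole number of laps, i.e. after lcm(1, 3, 21) = 21 out-shuffles.

21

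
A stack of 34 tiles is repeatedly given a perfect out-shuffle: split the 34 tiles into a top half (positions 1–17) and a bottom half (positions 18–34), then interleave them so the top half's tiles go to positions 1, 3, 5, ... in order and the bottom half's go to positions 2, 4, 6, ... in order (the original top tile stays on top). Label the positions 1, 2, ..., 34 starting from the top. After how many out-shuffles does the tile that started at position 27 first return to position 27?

10

Follow position 27 under repeated out-shuffles:
27 → 20 → 6 → 11 → 21 → 8 → 15 → 29 → 24 → 14 → 27
It first returns after 10 out-shuffles.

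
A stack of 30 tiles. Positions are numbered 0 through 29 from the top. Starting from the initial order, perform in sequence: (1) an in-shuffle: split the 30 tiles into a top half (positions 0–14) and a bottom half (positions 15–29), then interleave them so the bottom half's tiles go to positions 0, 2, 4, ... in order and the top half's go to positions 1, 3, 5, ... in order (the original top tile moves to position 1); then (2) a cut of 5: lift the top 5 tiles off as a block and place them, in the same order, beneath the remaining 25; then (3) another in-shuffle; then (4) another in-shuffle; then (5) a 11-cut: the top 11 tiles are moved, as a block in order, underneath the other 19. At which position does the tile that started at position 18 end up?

Track the tile from position 18 forward through each operation:
  after op 1 (in-shuffle): 18 → 6
  after op 2 (cut 5): 6 → 1
  after op 3 (in-shuffle): 1 → 3
  after op 4 (in-shuffle): 3 → 7
  after op 5 (cut 11): 7 → 26

26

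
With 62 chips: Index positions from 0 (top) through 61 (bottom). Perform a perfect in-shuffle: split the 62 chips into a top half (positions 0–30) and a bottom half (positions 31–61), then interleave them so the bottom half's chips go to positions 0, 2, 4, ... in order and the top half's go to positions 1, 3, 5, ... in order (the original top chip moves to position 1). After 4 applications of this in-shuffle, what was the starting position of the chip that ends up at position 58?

Work backwards from position 58, undoing one in-shuffle at a time:
58 ← 60 ← 61 ← 30 ← 46
So the chip now at position 58 started at position 46.

46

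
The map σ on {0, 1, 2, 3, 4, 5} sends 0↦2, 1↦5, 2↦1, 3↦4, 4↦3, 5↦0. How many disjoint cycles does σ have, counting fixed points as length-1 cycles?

2

Cycle decomposition: (0 2 1 5) (3 4).
2 cycles.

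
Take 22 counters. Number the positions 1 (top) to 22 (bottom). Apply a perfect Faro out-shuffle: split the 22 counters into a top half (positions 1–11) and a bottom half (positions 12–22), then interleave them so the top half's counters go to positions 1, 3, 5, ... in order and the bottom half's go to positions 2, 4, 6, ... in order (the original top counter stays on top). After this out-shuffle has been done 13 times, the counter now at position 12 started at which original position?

17

Work backwards from position 12, undoing one out-shuffle at a time:
12 ← 17 ← 9 ← 5 ← 3 ← ... ← 17 (13 steps).
So the counter now at position 12 started at position 17.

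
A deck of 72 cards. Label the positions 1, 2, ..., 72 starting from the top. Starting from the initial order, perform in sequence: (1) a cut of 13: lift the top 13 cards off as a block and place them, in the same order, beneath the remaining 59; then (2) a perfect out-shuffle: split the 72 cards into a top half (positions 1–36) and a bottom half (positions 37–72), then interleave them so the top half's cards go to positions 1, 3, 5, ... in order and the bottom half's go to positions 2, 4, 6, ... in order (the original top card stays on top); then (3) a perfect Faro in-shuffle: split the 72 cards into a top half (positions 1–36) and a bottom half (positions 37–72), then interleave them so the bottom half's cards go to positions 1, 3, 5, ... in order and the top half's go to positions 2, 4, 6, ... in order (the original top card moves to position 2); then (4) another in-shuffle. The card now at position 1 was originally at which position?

41

Undo the operations in reverse order, starting from position 1:
  undo op 4 (in-shuffle, from bottom half): 1 ← 37
  undo op 3 (in-shuffle, from bottom half): 37 ← 55
  undo op 2 (out-shuffle, from top half): 55 ← 28
  undo op 1 (cut 13): 28 ← 41
So the card at position 1 came from original position 41.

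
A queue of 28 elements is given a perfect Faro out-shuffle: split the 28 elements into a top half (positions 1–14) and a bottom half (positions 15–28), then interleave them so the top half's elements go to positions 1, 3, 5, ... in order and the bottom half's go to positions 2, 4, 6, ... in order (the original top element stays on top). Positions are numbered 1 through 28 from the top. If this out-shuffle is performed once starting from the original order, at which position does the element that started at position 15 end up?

Track the element's position through each out-shuffle:
15 → 2

2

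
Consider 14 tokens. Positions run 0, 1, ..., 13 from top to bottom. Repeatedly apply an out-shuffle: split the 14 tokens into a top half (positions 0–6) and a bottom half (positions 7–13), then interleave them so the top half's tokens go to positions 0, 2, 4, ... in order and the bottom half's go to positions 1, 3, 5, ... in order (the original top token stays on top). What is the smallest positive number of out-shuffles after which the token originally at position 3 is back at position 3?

12

Follow position 3 under repeated out-shuffles:
3 → 6 → 12 → 11 → 9 → 5 → 10 → 7 → 1 → 2 → 4 → 8 → 3
It first returns after 12 out-shuffles.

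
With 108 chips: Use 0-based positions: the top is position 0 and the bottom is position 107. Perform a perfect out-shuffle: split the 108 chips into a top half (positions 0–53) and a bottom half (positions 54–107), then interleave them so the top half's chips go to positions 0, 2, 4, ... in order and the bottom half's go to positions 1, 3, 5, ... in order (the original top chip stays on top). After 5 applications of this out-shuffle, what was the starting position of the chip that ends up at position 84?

16

Work backwards from position 84, undoing one out-shuffle at a time:
84 ← 42 ← 21 ← 64 ← 32 ← 16
So the chip now at position 84 started at position 16.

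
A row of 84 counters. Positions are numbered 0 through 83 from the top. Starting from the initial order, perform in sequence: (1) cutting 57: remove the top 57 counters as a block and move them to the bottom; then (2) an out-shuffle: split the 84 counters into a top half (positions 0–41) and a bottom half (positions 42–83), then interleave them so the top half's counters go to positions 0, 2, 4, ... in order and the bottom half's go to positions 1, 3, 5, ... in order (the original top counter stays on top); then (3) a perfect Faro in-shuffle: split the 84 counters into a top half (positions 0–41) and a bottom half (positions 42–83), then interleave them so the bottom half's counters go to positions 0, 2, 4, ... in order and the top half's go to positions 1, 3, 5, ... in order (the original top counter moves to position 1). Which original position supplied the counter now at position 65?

73

Undo the operations in reverse order, starting from position 65:
  undo op 3 (in-shuffle, from top half): 65 ← 32
  undo op 2 (out-shuffle, from top half): 32 ← 16
  undo op 1 (cut 57): 16 ← 73
So the counter at position 65 came from original position 73.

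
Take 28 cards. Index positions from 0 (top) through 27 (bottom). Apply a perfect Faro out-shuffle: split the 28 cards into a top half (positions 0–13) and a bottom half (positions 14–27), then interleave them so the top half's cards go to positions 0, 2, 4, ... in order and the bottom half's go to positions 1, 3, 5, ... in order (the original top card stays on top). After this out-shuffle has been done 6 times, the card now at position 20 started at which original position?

Work backwards from position 20, undoing one out-shuffle at a time:
20 ← 10 ← 5 ← 16 ← 8 ← 4 ← 2
So the card now at position 20 started at position 2.

2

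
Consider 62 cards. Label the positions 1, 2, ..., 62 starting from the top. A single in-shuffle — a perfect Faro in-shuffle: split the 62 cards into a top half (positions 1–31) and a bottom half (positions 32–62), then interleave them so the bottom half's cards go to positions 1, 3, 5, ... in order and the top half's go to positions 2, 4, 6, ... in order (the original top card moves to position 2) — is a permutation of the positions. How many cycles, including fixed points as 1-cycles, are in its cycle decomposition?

12

Trace each unvisited position around until it returns:
(1 2 4 8 16 32) (3 6 12 24 48 33) (5 10 20 40 17 34) (7 14 28 56 49 35) (9 18 36) (11 22 44 25 50 37) (13 26 52 41 19 38) (15 30 60 57 51 39) ... plus 4 more
12 cycles in total.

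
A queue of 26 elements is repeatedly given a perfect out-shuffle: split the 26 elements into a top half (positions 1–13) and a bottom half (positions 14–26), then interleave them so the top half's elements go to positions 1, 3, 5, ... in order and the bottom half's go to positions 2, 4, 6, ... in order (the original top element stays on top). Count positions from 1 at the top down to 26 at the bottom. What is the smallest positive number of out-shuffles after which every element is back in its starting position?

20

The out-shuffle permutes the 26 positions with cycle lengths [1, 1, 4, 20].
Every element is home exactly when every cycle has completed a whole number of laps, i.e. after lcm(1, 4, 20) = 20 out-shuffles.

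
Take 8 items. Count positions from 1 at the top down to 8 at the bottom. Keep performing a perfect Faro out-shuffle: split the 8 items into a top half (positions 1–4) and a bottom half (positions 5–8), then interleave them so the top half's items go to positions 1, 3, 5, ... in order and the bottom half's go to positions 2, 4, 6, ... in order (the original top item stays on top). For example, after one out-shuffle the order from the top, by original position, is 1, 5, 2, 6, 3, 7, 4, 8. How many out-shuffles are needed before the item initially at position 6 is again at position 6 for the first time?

Follow position 6 under repeated out-shuffles:
6 → 4 → 7 → 6
It first returns after 3 out-shuffles.

3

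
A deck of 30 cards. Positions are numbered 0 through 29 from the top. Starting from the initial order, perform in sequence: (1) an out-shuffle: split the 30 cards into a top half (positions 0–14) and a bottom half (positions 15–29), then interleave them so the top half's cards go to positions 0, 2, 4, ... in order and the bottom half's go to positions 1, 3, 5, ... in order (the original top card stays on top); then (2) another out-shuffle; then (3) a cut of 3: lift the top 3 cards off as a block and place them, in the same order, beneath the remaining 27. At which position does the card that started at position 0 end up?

27

Track the card from position 0 forward through each operation:
  after op 1 (out-shuffle): 0 → 0
  after op 2 (out-shuffle): 0 → 0
  after op 3 (cut 3): 0 → 27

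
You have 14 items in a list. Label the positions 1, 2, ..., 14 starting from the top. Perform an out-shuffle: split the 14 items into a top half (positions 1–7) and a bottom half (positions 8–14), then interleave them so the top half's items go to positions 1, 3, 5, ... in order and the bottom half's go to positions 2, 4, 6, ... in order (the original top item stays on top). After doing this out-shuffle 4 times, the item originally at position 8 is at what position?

Track the item's position through each out-shuffle:
8 → 2 → 3 → 5 → 9

9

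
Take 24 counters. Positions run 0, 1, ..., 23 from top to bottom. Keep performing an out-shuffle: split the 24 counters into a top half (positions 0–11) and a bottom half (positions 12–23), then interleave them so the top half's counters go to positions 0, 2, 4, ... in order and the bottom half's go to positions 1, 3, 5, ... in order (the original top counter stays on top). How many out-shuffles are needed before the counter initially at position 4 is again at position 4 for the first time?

Follow position 4 under repeated out-shuffles:
4 → 8 → 16 → 9 → 18 → 13 → 3 → 6 → 12 → 1 → 2 → 4
It first returns after 11 out-shuffles.

11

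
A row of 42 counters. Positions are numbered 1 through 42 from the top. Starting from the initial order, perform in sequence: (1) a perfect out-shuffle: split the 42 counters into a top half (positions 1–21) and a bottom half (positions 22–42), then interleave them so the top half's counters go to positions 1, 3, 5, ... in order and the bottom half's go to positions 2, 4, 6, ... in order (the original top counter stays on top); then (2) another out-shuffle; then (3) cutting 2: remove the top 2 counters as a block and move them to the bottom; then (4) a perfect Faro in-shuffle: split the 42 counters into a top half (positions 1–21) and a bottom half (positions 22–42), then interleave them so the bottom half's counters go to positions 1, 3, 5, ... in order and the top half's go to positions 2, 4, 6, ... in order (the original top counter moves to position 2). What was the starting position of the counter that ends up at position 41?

32

Undo the operations in reverse order, starting from position 41:
  undo op 4 (in-shuffle, from bottom half): 41 ← 42
  undo op 3 (cut 2): 42 ← 2
  undo op 2 (out-shuffle, from bottom half): 2 ← 22
  undo op 1 (out-shuffle, from bottom half): 22 ← 32
So the counter at position 41 came from original position 32.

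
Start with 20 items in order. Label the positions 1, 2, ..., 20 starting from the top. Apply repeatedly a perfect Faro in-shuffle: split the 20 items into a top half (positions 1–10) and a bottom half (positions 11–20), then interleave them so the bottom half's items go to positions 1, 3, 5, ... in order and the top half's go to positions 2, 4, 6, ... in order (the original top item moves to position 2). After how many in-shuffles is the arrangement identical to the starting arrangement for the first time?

6

The in-shuffle permutes the 20 positions with cycle lengths [2, 3, 3, 6, 6].
Every item is home exactly when every cycle has completed a whole number of laps, i.e. after lcm(2, 3, 6) = 6 in-shuffles.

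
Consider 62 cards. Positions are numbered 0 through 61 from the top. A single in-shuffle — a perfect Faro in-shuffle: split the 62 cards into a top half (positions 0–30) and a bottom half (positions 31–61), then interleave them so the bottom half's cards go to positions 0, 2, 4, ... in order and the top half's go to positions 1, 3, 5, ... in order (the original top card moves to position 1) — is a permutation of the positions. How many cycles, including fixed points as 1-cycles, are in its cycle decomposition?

12

Trace each unvisited position around until it returns:
(0 1 3 7 15 31) (2 5 11 23 47 32) (4 9 19 39 16 33) (6 13 27 55 48 34) (8 17 35) (10 21 43 24 49 36) (12 25 51 40 18 37) (14 29 59 56 50 38) ... plus 4 more
12 cycles in total.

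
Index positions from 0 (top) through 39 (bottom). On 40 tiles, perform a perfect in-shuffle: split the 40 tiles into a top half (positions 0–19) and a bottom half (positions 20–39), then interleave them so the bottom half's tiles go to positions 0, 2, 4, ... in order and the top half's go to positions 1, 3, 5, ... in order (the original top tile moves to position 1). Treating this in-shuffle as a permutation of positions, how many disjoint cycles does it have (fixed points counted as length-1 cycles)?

Trace each unvisited position around until it returns:
(0 1 3 7 15 31 ... len 20) (2 5 11 23 6 13 ... len 20)
2 cycles in total.

2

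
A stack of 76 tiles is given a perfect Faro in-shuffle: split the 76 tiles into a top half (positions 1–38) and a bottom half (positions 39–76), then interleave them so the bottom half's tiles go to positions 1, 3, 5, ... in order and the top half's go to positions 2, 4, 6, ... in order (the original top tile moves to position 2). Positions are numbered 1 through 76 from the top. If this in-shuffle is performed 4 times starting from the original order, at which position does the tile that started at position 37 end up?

Track the tile's position through each in-shuffle:
37 → 74 → 71 → 65 → 53

53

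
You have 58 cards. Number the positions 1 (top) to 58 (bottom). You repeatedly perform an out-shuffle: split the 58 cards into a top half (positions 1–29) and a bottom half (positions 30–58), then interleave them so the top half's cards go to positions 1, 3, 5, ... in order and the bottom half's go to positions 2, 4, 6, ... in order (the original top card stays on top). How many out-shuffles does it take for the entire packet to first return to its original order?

The out-shuffle permutes the 58 positions with cycle lengths [1, 1, 2, 18, 18, 18].
Every card is home exactly when every cycle has completed a whole number of laps, i.e. after lcm(1, 2, 18) = 18 out-shuffles.

18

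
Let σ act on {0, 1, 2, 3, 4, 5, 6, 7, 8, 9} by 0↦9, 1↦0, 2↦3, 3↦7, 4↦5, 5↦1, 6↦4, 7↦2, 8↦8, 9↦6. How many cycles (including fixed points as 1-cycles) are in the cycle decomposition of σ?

Cycle decomposition: (0 9 6 4 5 1) (2 3 7) (8).
3 cycles.

3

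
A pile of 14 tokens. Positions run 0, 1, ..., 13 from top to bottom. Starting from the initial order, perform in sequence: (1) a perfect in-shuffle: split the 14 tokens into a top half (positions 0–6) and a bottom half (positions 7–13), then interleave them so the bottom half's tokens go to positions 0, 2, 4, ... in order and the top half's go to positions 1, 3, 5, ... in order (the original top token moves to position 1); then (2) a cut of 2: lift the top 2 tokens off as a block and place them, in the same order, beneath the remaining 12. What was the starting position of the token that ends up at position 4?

10

Undo the operations in reverse order, starting from position 4:
  undo op 2 (cut 2): 4 ← 6
  undo op 1 (in-shuffle, from bottom half): 6 ← 10
So the token at position 4 came from original position 10.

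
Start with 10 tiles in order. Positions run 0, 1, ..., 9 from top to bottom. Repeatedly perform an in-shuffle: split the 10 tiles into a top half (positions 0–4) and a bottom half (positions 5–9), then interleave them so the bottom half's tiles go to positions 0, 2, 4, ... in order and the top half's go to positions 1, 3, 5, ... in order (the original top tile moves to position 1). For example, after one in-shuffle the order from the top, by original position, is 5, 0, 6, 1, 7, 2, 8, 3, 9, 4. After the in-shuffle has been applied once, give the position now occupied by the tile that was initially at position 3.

7

Track the tile's position through each in-shuffle:
3 → 7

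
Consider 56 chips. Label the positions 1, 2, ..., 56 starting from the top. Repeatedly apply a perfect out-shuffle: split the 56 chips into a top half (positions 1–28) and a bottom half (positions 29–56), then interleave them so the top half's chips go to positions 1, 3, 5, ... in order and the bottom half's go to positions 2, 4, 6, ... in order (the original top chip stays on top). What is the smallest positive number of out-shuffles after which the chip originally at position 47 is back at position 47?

Follow position 47 under repeated out-shuffles:
47 → 38 → 20 → 39 → 22 → 43 → 30 → 4 → 7 → 13 → 25 → 49 → 42 → 28 → 55 → 54 → 52 → 48 → 40 → 24 → 47
It first returns after 20 out-shuffles.

20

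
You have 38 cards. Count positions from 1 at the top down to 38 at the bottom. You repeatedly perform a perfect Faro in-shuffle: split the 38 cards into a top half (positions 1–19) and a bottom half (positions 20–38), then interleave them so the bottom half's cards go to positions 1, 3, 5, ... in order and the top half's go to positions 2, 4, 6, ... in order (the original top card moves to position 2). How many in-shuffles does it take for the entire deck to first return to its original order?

12

The in-shuffle permutes the 38 positions with cycle lengths [2, 12, 12, 12].
Every card is home exactly when every cycle has completed a whole number of laps, i.e. after lcm(2, 12) = 12 in-shuffles.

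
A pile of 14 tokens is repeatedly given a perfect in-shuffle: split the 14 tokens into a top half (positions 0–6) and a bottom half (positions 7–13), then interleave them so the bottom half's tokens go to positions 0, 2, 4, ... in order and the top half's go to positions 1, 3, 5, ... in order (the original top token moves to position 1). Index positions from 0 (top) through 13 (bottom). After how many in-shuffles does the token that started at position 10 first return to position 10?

Follow position 10 under repeated in-shuffles:
10 → 6 → 13 → 12 → 10
It first returns after 4 in-shuffles.

4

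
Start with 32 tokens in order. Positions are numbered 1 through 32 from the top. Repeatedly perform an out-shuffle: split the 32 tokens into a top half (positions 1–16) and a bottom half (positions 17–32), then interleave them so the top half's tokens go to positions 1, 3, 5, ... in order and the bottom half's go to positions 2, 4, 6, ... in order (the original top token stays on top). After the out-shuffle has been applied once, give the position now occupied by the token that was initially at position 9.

Track the token's position through each out-shuffle:
9 → 17

17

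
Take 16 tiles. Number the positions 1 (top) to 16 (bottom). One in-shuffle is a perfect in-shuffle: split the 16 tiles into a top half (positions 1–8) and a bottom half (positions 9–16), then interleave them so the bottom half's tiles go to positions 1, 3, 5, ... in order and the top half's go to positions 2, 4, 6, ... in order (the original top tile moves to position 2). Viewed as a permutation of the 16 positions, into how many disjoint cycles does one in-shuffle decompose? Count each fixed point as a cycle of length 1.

Trace each unvisited position around until it returns:
(1 2 4 8 16 15 13 9) (3 6 12 7 14 11 5 10)
2 cycles in total.

2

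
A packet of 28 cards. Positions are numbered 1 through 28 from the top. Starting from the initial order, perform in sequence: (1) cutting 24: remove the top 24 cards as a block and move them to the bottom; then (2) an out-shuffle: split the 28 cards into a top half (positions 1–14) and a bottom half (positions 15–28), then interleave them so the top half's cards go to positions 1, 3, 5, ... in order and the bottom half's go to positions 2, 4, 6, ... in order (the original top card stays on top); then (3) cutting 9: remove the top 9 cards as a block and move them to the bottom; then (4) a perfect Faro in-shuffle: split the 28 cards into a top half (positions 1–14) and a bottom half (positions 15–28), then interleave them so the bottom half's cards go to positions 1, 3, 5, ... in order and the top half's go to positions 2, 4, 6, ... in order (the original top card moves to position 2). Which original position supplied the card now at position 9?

Undo the operations in reverse order, starting from position 9:
  undo op 4 (in-shuffle, from bottom half): 9 ← 19
  undo op 3 (cut 9): 19 ← 28
  undo op 2 (out-shuffle, from bottom half): 28 ← 28
  undo op 1 (cut 24): 28 ← 24
So the card at position 9 came from original position 24.

24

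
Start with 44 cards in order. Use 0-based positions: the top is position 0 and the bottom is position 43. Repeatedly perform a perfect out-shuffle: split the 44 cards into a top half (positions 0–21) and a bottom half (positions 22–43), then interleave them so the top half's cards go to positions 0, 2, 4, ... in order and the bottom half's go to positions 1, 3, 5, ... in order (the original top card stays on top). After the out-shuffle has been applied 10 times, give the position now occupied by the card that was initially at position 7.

Track the card's position through each out-shuffle:
7 → 14 → 28 → 13 → 26 → 9 → 18 → 36 → 29 → 15 → 30

30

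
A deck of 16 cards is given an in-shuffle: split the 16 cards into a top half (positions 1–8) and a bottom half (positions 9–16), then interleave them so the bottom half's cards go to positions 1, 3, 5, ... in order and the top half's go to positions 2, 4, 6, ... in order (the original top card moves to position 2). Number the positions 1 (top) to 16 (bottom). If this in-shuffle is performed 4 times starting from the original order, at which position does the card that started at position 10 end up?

Track the card's position through each in-shuffle:
10 → 3 → 6 → 12 → 7

7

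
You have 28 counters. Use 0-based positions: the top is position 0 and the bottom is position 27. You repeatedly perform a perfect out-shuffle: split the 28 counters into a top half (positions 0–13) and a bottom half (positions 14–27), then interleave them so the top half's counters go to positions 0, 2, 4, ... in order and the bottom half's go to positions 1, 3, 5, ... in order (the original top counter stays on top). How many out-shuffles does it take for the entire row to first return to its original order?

18

The out-shuffle permutes the 28 positions with cycle lengths [1, 1, 2, 6, 18].
Every counter is home exactly when every cycle has completed a whole number of laps, i.e. after lcm(1, 2, 6, 18) = 18 out-shuffles.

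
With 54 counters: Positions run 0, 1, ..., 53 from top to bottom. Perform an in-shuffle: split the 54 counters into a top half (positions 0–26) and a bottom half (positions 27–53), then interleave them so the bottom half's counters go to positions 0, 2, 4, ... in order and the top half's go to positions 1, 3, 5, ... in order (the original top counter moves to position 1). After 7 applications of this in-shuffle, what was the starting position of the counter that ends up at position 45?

26

Work backwards from position 45, undoing one in-shuffle at a time:
45 ← 22 ← 38 ← 46 ← 50 ← 52 ← 53 ← 26
So the counter now at position 45 started at position 26.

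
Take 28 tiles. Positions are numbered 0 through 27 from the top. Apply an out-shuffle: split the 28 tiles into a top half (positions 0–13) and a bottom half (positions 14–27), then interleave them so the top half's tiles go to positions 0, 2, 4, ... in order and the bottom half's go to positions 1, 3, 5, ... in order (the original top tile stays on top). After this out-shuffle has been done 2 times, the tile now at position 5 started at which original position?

8

Work backwards from position 5, undoing one out-shuffle at a time:
5 ← 16 ← 8
So the tile now at position 5 started at position 8.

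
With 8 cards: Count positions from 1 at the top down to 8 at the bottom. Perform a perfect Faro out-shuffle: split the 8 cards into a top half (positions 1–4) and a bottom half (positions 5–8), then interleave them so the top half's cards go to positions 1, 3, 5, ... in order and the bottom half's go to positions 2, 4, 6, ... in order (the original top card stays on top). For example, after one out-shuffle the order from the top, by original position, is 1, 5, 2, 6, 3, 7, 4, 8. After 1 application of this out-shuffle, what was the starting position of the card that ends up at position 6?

Work backwards from position 6, undoing one out-shuffle at a time:
6 ← 7
So the card now at position 6 started at position 7.

7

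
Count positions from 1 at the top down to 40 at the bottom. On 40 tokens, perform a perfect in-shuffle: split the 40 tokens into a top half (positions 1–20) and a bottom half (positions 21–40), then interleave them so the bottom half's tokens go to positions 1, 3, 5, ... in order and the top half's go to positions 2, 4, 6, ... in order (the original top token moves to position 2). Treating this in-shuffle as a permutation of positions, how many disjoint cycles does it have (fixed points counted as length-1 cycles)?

2

Trace each unvisited position around until it returns:
(1 2 4 8 16 32 ... len 20) (3 6 12 24 7 14 ... len 20)
2 cycles in total.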